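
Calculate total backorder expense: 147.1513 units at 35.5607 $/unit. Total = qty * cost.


Total = 147.1513 * 35.5607 = 5232.8032

5232.8032 $


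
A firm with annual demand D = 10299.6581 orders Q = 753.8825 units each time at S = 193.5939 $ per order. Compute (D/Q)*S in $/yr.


Number of orders = D/Q = 13.6622
Cost = 13.6622 * 193.5939 = 2644.9095

2644.9095 $/yr


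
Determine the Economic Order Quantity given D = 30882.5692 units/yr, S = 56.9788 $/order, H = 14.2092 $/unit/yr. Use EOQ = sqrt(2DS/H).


2*D*S = 2 * 30882.5692 * 56.9788 = 3519303.4679
2*D*S/H = 247677.8051
EOQ = sqrt(247677.8051) = 497.6724

497.6724 units


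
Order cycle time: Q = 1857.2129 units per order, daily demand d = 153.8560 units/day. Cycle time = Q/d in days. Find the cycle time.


Cycle = 1857.2129 / 153.8560 = 12.0711

12.0711 days


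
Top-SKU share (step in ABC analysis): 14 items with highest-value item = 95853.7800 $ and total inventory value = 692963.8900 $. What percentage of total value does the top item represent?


Top item = 95853.7800
Total = 692963.8900
Percentage = 95853.7800 / 692963.8900 * 100 = 13.8324

13.8324%


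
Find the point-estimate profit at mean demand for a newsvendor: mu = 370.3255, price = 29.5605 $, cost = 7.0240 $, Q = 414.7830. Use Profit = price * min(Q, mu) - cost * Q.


Sales at mu = min(414.7830, 370.3255) = 370.3255
Revenue = 29.5605 * 370.3255 = 10947.0069
Total cost = 7.0240 * 414.7830 = 2913.4358
Profit = 10947.0069 - 2913.4358 = 8033.5712

8033.5712 $


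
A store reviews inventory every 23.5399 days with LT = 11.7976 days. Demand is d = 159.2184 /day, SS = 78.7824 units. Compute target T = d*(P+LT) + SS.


P + LT = 35.3375
d*(P+LT) = 159.2184 * 35.3375 = 5626.3802
T = 5626.3802 + 78.7824 = 5705.1626

5705.1626 units


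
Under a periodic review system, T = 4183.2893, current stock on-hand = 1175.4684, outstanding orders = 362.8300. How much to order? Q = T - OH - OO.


Inventory position = OH + OO = 1175.4684 + 362.8300 = 1538.2984
Q = 4183.2893 - 1538.2984 = 2644.9909

2644.9909 units


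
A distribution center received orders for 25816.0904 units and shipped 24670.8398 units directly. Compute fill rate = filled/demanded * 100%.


FR = 24670.8398 / 25816.0904 * 100 = 95.5638

95.5638%


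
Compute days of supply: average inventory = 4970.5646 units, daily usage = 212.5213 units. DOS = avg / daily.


DOS = 4970.5646 / 212.5213 = 23.3885

23.3885 days


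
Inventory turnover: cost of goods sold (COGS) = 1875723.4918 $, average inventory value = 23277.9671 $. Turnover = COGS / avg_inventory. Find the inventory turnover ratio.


Turnover = 1875723.4918 / 23277.9671 = 80.5794

80.5794


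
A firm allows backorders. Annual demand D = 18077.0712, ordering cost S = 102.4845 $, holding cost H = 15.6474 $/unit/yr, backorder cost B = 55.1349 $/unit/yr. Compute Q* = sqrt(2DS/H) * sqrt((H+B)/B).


sqrt(2DS/H) = 486.6167
sqrt((H+B)/B) = 1.1330
Q* = 486.6167 * 1.1330 = 551.3610

551.3610 units


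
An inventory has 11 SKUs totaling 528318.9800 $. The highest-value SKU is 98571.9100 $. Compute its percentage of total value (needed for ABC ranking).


Top item = 98571.9100
Total = 528318.9800
Percentage = 98571.9100 / 528318.9800 * 100 = 18.6577

18.6577%


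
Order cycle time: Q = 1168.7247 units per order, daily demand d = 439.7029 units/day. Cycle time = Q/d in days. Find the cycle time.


Cycle = 1168.7247 / 439.7029 = 2.6580

2.6580 days


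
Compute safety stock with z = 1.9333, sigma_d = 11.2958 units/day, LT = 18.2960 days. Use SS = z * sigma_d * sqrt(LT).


sqrt(LT) = sqrt(18.2960) = 4.2774
SS = 1.9333 * 11.2958 * 4.2774 = 93.4102

93.4102 units


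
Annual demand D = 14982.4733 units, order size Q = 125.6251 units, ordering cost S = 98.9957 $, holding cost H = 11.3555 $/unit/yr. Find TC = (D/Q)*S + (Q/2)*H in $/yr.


Ordering cost = D*S/Q = 11806.5612
Holding cost = Q*H/2 = 713.2679
TC = 11806.5612 + 713.2679 = 12519.8291

12519.8291 $/yr


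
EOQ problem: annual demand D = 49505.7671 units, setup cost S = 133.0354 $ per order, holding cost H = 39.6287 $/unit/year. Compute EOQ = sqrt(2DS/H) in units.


2*D*S = 2 * 49505.7671 * 133.0354 = 13172039.0569
2*D*S/H = 332386.3527
EOQ = sqrt(332386.3527) = 576.5296

576.5296 units


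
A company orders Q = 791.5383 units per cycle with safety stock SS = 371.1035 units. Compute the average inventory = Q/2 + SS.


Q/2 = 395.7692
Avg = 395.7692 + 371.1035 = 766.8727

766.8727 units


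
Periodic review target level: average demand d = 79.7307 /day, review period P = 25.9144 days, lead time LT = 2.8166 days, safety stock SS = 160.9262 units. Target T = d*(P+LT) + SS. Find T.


P + LT = 28.7310
d*(P+LT) = 79.7307 * 28.7310 = 2290.7427
T = 2290.7427 + 160.9262 = 2451.6689

2451.6689 units


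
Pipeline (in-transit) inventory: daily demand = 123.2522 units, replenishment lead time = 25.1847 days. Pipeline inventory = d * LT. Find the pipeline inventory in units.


Pipeline = 123.2522 * 25.1847 = 3104.0697

3104.0697 units


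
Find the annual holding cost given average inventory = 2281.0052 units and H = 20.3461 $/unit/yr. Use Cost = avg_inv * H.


Cost = 2281.0052 * 20.3461 = 46409.5599

46409.5599 $/yr


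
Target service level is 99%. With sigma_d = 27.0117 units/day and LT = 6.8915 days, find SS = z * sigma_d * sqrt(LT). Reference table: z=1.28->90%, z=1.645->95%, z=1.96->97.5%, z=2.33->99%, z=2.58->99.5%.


From the table, SL = 99% corresponds to z = 2.33
sqrt(LT) = sqrt(6.8915) = 2.6252
SS = 2.33 * 27.0117 * 2.6252 = 165.2208

165.2208 units


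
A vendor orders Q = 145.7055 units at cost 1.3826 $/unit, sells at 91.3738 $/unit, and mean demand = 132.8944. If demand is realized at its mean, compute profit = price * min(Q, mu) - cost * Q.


Sales at mu = min(145.7055, 132.8944) = 132.8944
Revenue = 91.3738 * 132.8944 = 12143.0663
Total cost = 1.3826 * 145.7055 = 201.4524
Profit = 12143.0663 - 201.4524 = 11941.6139

11941.6139 $


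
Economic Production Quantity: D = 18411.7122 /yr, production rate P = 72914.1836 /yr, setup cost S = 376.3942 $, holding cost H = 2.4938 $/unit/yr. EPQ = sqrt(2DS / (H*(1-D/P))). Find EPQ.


1 - D/P = 1 - 0.2525 = 0.7475
H*(1-D/P) = 1.8641
2DS = 13860123.3683
EPQ = sqrt(7435347.9538) = 2726.7834

2726.7834 units


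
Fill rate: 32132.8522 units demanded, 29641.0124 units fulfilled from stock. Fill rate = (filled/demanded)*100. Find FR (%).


FR = 29641.0124 / 32132.8522 * 100 = 92.2452

92.2452%


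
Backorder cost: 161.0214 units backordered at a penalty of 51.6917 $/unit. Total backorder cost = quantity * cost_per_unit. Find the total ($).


Total = 161.0214 * 51.6917 = 8323.4699

8323.4699 $


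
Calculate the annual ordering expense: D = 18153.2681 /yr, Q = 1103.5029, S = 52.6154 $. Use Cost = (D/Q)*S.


Number of orders = D/Q = 16.4506
Cost = 16.4506 * 52.6154 = 865.5541

865.5541 $/yr


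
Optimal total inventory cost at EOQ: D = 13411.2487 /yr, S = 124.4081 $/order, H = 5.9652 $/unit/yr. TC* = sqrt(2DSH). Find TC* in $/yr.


2*D*S*H = 19905490.2621
TC* = sqrt(19905490.2621) = 4461.5569

4461.5569 $/yr


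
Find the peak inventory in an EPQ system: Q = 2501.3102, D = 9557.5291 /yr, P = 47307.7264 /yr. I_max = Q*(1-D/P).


D/P = 0.2020
1 - D/P = 0.7980
I_max = 2501.3102 * 0.7980 = 1995.9732

1995.9732 units


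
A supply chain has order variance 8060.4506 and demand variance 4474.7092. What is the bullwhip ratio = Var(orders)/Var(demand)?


BW = 8060.4506 / 4474.7092 = 1.8013

1.8013


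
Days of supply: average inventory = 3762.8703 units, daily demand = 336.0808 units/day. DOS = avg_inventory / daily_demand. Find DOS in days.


DOS = 3762.8703 / 336.0808 = 11.1963

11.1963 days


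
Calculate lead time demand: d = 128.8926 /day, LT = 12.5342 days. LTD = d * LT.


LTD = 128.8926 * 12.5342 = 1615.5656

1615.5656 units


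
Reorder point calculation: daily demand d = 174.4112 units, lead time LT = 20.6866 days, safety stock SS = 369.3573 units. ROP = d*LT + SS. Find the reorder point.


d*LT = 174.4112 * 20.6866 = 3607.9747
ROP = 3607.9747 + 369.3573 = 3977.3320

3977.3320 units


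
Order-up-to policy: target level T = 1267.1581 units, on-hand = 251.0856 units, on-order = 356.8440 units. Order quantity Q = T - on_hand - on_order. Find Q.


Inventory position = OH + OO = 251.0856 + 356.8440 = 607.9296
Q = 1267.1581 - 607.9296 = 659.2285

659.2285 units


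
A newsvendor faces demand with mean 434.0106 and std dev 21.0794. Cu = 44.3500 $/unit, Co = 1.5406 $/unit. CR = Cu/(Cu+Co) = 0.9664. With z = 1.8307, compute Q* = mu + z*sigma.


CR = Cu/(Cu+Co) = 44.3500/(44.3500+1.5406) = 0.9664
z = 1.8307
Q* = 434.0106 + 1.8307 * 21.0794 = 472.6007

472.6007 units


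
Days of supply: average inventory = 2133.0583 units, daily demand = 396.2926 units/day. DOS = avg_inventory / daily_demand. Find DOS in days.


DOS = 2133.0583 / 396.2926 = 5.3825

5.3825 days


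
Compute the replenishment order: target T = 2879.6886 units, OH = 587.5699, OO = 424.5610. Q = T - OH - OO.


Inventory position = OH + OO = 587.5699 + 424.5610 = 1012.1309
Q = 2879.6886 - 1012.1309 = 1867.5577

1867.5577 units


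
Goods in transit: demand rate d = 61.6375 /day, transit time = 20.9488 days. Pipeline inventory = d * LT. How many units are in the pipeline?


Pipeline = 61.6375 * 20.9488 = 1291.2317

1291.2317 units


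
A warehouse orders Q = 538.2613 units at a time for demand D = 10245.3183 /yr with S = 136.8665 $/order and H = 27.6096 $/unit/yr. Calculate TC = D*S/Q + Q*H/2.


Ordering cost = D*S/Q = 2605.1304
Holding cost = Q*H/2 = 7430.5896
TC = 2605.1304 + 7430.5896 = 10035.7200

10035.7200 $/yr


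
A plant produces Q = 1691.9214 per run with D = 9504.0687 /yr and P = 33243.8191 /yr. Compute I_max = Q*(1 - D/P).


D/P = 0.2859
1 - D/P = 0.7141
I_max = 1691.9214 * 0.7141 = 1208.2183

1208.2183 units


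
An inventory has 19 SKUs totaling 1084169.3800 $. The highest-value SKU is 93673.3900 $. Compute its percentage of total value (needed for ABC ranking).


Top item = 93673.3900
Total = 1084169.3800
Percentage = 93673.3900 / 1084169.3800 * 100 = 8.6401

8.6401%


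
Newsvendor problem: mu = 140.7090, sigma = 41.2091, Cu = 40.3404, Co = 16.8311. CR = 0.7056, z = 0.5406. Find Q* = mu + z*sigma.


CR = Cu/(Cu+Co) = 40.3404/(40.3404+16.8311) = 0.7056
z = 0.5406
Q* = 140.7090 + 0.5406 * 41.2091 = 162.9866

162.9866 units


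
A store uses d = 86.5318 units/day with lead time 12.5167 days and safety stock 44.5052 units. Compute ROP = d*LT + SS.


d*LT = 86.5318 * 12.5167 = 1083.0926
ROP = 1083.0926 + 44.5052 = 1127.5978

1127.5978 units


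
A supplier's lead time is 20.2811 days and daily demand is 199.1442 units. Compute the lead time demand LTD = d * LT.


LTD = 199.1442 * 20.2811 = 4038.8634

4038.8634 units


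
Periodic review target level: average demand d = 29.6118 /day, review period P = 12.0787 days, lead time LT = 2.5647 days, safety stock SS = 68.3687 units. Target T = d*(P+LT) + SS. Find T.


P + LT = 14.6434
d*(P+LT) = 29.6118 * 14.6434 = 433.6174
T = 433.6174 + 68.3687 = 501.9861

501.9861 units


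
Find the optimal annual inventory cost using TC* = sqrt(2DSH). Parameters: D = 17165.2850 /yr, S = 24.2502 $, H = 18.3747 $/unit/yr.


2*D*S*H = 15297363.8338
TC* = sqrt(15297363.8338) = 3911.1845

3911.1845 $/yr


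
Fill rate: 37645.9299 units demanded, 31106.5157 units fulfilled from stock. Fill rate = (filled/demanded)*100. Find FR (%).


FR = 31106.5157 / 37645.9299 * 100 = 82.6292

82.6292%


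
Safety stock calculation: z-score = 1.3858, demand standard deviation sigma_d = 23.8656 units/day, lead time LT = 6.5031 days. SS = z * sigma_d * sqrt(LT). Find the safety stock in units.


sqrt(LT) = sqrt(6.5031) = 2.5501
SS = 1.3858 * 23.8656 * 2.5501 = 84.3399

84.3399 units


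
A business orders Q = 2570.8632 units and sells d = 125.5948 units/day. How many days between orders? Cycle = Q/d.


Cycle = 2570.8632 / 125.5948 = 20.4695

20.4695 days


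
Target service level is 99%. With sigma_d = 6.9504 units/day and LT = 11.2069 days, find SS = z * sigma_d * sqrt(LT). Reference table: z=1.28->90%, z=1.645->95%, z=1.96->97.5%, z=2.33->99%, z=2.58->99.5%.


From the table, SL = 99% corresponds to z = 2.33
sqrt(LT) = sqrt(11.2069) = 3.3477
SS = 2.33 * 6.9504 * 3.3477 = 54.2136

54.2136 units


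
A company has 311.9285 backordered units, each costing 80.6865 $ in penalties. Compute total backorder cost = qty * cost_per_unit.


Total = 311.9285 * 80.6865 = 25168.4189

25168.4189 $


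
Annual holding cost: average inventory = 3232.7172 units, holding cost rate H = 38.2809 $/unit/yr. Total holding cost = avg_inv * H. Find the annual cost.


Cost = 3232.7172 * 38.2809 = 123751.3239

123751.3239 $/yr


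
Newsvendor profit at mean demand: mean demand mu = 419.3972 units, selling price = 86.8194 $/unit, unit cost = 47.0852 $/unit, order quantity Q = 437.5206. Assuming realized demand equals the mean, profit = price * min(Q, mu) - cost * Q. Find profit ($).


Sales at mu = min(437.5206, 419.3972) = 419.3972
Revenue = 86.8194 * 419.3972 = 36411.8133
Total cost = 47.0852 * 437.5206 = 20600.7450
Profit = 36411.8133 - 20600.7450 = 15811.0683

15811.0683 $


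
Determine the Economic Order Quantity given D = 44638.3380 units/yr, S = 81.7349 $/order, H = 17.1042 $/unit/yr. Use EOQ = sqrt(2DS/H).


2*D*S = 2 * 44638.3380 * 81.7349 = 7297020.1852
2*D*S/H = 426621.5424
EOQ = sqrt(426621.5424) = 653.1627

653.1627 units


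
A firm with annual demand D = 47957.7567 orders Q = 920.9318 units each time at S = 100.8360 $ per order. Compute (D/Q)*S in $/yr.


Number of orders = D/Q = 52.0753
Cost = 52.0753 * 100.8360 = 5251.0602

5251.0602 $/yr


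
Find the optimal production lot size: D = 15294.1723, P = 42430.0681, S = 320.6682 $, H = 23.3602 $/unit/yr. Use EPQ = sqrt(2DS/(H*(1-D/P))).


1 - D/P = 1 - 0.3605 = 0.6395
H*(1-D/P) = 14.9399
2DS = 9808709.4039
EPQ = sqrt(656545.5731) = 810.2750

810.2750 units


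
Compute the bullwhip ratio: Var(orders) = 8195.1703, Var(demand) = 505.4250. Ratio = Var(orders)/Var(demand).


BW = 8195.1703 / 505.4250 = 16.2144

16.2144


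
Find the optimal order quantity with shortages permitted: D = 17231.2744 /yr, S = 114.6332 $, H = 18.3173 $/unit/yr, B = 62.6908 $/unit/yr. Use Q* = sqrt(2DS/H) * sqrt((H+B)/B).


sqrt(2DS/H) = 464.4064
sqrt((H+B)/B) = 1.1367
Q* = 464.4064 * 1.1367 = 527.9107

527.9107 units


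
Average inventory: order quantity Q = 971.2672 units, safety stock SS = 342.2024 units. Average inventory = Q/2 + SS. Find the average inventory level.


Q/2 = 485.6336
Avg = 485.6336 + 342.2024 = 827.8360

827.8360 units


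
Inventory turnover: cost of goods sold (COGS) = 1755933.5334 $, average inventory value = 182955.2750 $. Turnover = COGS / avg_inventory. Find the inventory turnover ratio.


Turnover = 1755933.5334 / 182955.2750 = 9.5976

9.5976


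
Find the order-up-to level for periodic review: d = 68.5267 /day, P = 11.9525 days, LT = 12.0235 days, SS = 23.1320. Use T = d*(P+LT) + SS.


P + LT = 23.9760
d*(P+LT) = 68.5267 * 23.9760 = 1642.9962
T = 1642.9962 + 23.1320 = 1666.1282

1666.1282 units


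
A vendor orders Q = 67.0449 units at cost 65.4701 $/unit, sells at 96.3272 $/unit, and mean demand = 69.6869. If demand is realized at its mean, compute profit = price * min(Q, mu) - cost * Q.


Sales at mu = min(67.0449, 69.6869) = 67.0449
Revenue = 96.3272 * 67.0449 = 6458.2475
Total cost = 65.4701 * 67.0449 = 4389.4363
Profit = 6458.2475 - 4389.4363 = 2068.8112

2068.8112 $


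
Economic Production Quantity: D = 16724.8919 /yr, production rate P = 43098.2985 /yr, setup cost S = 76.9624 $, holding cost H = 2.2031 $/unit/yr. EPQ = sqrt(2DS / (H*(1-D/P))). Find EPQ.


1 - D/P = 1 - 0.3881 = 0.6119
H*(1-D/P) = 1.3482
2DS = 2574375.6407
EPQ = sqrt(1909552.4922) = 1381.8656

1381.8656 units


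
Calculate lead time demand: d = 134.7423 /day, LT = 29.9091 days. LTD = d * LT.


LTD = 134.7423 * 29.9091 = 4030.0209

4030.0209 units


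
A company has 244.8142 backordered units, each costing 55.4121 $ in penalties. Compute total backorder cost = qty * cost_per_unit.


Total = 244.8142 * 55.4121 = 13565.6689

13565.6689 $


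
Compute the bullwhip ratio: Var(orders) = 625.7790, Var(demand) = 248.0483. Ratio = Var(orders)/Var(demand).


BW = 625.7790 / 248.0483 = 2.5228

2.5228


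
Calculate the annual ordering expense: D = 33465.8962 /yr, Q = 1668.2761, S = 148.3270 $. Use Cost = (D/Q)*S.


Number of orders = D/Q = 20.0602
Cost = 20.0602 * 148.3270 = 2975.4643

2975.4643 $/yr


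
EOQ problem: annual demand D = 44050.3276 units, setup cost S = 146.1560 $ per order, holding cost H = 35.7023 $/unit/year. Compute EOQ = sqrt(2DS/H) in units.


2*D*S = 2 * 44050.3276 * 146.1560 = 12876439.3614
2*D*S/H = 360661.3401
EOQ = sqrt(360661.3401) = 600.5509

600.5509 units


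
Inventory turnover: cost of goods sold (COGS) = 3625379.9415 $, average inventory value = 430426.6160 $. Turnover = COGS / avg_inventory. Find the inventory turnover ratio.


Turnover = 3625379.9415 / 430426.6160 = 8.4228

8.4228


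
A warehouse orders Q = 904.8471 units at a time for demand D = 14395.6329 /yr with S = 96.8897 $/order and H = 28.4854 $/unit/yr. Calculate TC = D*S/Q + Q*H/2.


Ordering cost = D*S/Q = 1541.4633
Holding cost = Q*H/2 = 12887.4658
TC = 1541.4633 + 12887.4658 = 14428.9290

14428.9290 $/yr


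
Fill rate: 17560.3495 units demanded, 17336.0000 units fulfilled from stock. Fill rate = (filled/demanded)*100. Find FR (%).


FR = 17336.0000 / 17560.3495 * 100 = 98.7224

98.7224%


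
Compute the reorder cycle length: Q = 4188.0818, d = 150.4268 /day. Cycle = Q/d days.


Cycle = 4188.0818 / 150.4268 = 27.8413

27.8413 days


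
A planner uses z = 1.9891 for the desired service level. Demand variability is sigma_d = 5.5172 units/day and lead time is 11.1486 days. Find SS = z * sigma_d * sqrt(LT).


sqrt(LT) = sqrt(11.1486) = 3.3390
SS = 1.9891 * 5.5172 * 3.3390 = 36.6425

36.6425 units


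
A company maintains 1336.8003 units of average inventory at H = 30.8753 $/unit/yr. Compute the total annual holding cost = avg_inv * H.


Cost = 1336.8003 * 30.8753 = 41274.1103

41274.1103 $/yr


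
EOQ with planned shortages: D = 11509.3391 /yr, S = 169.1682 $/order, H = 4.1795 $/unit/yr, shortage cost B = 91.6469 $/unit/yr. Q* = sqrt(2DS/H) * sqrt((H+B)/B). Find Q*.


sqrt(2DS/H) = 965.2446
sqrt((H+B)/B) = 1.0225
Q* = 965.2446 * 1.0225 = 987.0089

987.0089 units


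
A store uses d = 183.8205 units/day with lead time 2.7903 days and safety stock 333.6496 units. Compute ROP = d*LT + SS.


d*LT = 183.8205 * 2.7903 = 512.9143
ROP = 512.9143 + 333.6496 = 846.5639

846.5639 units


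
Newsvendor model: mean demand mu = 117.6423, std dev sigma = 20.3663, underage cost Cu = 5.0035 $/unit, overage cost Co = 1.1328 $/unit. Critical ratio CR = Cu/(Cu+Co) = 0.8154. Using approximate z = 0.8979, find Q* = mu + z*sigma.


CR = Cu/(Cu+Co) = 5.0035/(5.0035+1.1328) = 0.8154
z = 0.8979
Q* = 117.6423 + 0.8979 * 20.3663 = 135.9292

135.9292 units


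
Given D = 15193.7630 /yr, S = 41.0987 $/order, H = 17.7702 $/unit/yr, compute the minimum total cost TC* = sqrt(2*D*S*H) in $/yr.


2*D*S*H = 22192986.2468
TC* = sqrt(22192986.2468) = 4710.9432

4710.9432 $/yr


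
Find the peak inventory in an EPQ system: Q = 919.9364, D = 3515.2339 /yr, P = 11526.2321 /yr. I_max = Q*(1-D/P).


D/P = 0.3050
1 - D/P = 0.6950
I_max = 919.9364 * 0.6950 = 639.3771

639.3771 units


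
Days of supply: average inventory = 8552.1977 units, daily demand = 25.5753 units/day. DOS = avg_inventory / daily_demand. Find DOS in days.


DOS = 8552.1977 / 25.5753 = 334.3929

334.3929 days


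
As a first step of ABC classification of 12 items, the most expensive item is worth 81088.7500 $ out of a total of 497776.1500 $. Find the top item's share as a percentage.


Top item = 81088.7500
Total = 497776.1500
Percentage = 81088.7500 / 497776.1500 * 100 = 16.2902

16.2902%


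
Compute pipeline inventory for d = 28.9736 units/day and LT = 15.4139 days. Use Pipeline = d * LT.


Pipeline = 28.9736 * 15.4139 = 446.5962

446.5962 units


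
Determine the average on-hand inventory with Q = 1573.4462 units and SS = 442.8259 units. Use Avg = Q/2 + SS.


Q/2 = 786.7231
Avg = 786.7231 + 442.8259 = 1229.5490

1229.5490 units


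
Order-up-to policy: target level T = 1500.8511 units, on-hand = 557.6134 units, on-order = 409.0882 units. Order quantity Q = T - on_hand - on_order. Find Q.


Inventory position = OH + OO = 557.6134 + 409.0882 = 966.7016
Q = 1500.8511 - 966.7016 = 534.1495

534.1495 units


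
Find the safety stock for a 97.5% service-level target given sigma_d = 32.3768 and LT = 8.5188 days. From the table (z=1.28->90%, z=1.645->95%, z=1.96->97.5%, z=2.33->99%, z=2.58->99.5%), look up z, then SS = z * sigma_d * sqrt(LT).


From the table, SL = 97.5% corresponds to z = 1.96
sqrt(LT) = sqrt(8.5188) = 2.9187
SS = 1.96 * 32.3768 * 2.9187 = 185.2163

185.2163 units


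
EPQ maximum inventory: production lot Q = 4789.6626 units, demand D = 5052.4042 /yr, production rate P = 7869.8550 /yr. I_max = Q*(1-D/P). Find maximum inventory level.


D/P = 0.6420
1 - D/P = 0.3580
I_max = 4789.6626 * 0.3580 = 1714.7252

1714.7252 units


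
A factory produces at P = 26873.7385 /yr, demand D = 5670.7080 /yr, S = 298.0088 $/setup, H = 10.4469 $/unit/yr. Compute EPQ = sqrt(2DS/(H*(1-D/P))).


1 - D/P = 1 - 0.2110 = 0.7890
H*(1-D/P) = 8.2425
2DS = 3379841.7725
EPQ = sqrt(410052.1378) = 640.3531

640.3531 units


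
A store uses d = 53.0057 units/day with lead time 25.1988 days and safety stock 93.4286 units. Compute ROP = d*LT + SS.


d*LT = 53.0057 * 25.1988 = 1335.6800
ROP = 1335.6800 + 93.4286 = 1429.1086

1429.1086 units


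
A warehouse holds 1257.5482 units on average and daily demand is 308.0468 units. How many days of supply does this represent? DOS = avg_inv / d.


DOS = 1257.5482 / 308.0468 = 4.0823

4.0823 days


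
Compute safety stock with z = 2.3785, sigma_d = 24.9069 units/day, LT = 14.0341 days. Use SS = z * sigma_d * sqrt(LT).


sqrt(LT) = sqrt(14.0341) = 3.7462
SS = 2.3785 * 24.9069 * 3.7462 = 221.9295

221.9295 units


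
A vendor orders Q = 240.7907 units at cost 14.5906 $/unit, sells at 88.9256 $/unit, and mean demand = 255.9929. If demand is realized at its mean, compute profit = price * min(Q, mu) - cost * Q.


Sales at mu = min(240.7907, 255.9929) = 240.7907
Revenue = 88.9256 * 240.7907 = 21412.4575
Total cost = 14.5906 * 240.7907 = 3513.2808
Profit = 21412.4575 - 3513.2808 = 17899.1767

17899.1767 $


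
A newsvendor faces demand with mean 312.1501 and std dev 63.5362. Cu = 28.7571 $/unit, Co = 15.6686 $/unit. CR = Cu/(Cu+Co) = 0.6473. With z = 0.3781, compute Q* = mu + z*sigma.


CR = Cu/(Cu+Co) = 28.7571/(28.7571+15.6686) = 0.6473
z = 0.3781
Q* = 312.1501 + 0.3781 * 63.5362 = 336.1731

336.1731 units


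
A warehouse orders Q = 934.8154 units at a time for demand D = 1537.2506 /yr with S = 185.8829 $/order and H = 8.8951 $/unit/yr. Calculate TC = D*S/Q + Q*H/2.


Ordering cost = D*S/Q = 305.6738
Holding cost = Q*H/2 = 4157.6382
TC = 305.6738 + 4157.6382 = 4463.3121

4463.3121 $/yr


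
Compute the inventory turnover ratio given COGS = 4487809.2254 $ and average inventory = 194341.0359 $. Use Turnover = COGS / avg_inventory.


Turnover = 4487809.2254 / 194341.0359 = 23.0924

23.0924


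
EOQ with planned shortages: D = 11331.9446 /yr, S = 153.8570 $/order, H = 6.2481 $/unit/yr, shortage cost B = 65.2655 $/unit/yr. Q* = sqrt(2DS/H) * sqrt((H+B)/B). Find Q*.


sqrt(2DS/H) = 747.0538
sqrt((H+B)/B) = 1.0468
Q* = 747.0538 * 1.0468 = 781.9957

781.9957 units


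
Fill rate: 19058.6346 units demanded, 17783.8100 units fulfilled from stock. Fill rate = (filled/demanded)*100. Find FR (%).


FR = 17783.8100 / 19058.6346 * 100 = 93.3110

93.3110%


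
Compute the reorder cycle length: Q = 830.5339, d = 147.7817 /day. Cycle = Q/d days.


Cycle = 830.5339 / 147.7817 = 5.6200

5.6200 days


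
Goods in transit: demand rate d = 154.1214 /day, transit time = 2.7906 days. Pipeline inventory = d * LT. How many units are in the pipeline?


Pipeline = 154.1214 * 2.7906 = 430.0912

430.0912 units


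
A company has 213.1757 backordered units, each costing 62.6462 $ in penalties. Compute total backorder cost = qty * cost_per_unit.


Total = 213.1757 * 62.6462 = 13354.6475

13354.6475 $


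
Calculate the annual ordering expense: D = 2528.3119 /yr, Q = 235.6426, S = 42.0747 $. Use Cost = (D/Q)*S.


Number of orders = D/Q = 10.7294
Cost = 10.7294 * 42.0747 = 451.4377

451.4377 $/yr


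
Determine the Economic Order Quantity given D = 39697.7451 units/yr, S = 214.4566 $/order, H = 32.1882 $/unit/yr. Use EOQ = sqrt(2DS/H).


2*D*S = 2 * 39697.7451 * 214.4566 = 17026886.8836
2*D*S/H = 528979.1564
EOQ = sqrt(528979.1564) = 727.3095

727.3095 units


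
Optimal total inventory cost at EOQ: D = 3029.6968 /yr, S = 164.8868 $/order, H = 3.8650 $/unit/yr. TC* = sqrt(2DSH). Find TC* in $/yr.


2*D*S*H = 3861575.6898
TC* = sqrt(3861575.6898) = 1965.0892

1965.0892 $/yr


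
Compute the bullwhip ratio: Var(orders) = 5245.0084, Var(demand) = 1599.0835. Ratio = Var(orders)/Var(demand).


BW = 5245.0084 / 1599.0835 = 3.2800

3.2800


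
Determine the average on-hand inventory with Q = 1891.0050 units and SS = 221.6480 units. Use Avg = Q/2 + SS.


Q/2 = 945.5025
Avg = 945.5025 + 221.6480 = 1167.1505

1167.1505 units


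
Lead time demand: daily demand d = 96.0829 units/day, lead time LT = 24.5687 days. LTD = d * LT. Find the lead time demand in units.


LTD = 96.0829 * 24.5687 = 2360.6319

2360.6319 units


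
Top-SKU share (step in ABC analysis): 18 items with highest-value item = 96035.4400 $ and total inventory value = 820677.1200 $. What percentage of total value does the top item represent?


Top item = 96035.4400
Total = 820677.1200
Percentage = 96035.4400 / 820677.1200 * 100 = 11.7020

11.7020%


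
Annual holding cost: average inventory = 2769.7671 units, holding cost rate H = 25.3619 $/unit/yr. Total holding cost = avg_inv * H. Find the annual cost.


Cost = 2769.7671 * 25.3619 = 70246.5562

70246.5562 $/yr


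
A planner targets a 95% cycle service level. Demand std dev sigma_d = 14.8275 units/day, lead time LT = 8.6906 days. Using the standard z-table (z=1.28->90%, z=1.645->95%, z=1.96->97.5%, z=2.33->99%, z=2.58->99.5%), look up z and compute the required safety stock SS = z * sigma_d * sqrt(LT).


From the table, SL = 95% corresponds to z = 1.645
sqrt(LT) = sqrt(8.6906) = 2.9480
SS = 1.645 * 14.8275 * 2.9480 = 71.9049

71.9049 units


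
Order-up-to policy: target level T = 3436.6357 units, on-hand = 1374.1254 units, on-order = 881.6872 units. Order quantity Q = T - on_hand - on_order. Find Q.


Inventory position = OH + OO = 1374.1254 + 881.6872 = 2255.8126
Q = 3436.6357 - 2255.8126 = 1180.8231

1180.8231 units


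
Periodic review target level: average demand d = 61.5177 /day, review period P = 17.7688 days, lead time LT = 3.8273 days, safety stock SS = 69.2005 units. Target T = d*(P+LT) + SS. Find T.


P + LT = 21.5961
d*(P+LT) = 61.5177 * 21.5961 = 1328.5424
T = 1328.5424 + 69.2005 = 1397.7429

1397.7429 units


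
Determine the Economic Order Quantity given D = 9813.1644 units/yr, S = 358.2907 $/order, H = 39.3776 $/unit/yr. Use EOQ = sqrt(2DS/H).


2*D*S = 2 * 9813.1644 * 358.2907 = 7031931.0842
2*D*S/H = 178576.9342
EOQ = sqrt(178576.9342) = 422.5836

422.5836 units


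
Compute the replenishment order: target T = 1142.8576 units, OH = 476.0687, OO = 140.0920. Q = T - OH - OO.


Inventory position = OH + OO = 476.0687 + 140.0920 = 616.1607
Q = 1142.8576 - 616.1607 = 526.6969

526.6969 units


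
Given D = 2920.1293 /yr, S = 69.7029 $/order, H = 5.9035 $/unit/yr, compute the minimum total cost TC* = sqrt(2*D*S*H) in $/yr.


2*D*S*H = 2403214.2613
TC* = sqrt(2403214.2613) = 1550.2304

1550.2304 $/yr


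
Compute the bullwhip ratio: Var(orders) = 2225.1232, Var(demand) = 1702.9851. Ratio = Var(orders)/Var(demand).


BW = 2225.1232 / 1702.9851 = 1.3066

1.3066


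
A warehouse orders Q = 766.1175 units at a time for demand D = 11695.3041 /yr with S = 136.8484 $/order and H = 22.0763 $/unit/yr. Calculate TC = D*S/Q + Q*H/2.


Ordering cost = D*S/Q = 2089.0838
Holding cost = Q*H/2 = 8456.5199
TC = 2089.0838 + 8456.5199 = 10545.6037

10545.6037 $/yr


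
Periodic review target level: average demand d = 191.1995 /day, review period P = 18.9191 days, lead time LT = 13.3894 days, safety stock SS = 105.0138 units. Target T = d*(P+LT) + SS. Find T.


P + LT = 32.3085
d*(P+LT) = 191.1995 * 32.3085 = 6177.3690
T = 6177.3690 + 105.0138 = 6282.3828

6282.3828 units


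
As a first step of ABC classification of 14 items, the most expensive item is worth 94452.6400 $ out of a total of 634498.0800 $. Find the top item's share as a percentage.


Top item = 94452.6400
Total = 634498.0800
Percentage = 94452.6400 / 634498.0800 * 100 = 14.8862

14.8862%


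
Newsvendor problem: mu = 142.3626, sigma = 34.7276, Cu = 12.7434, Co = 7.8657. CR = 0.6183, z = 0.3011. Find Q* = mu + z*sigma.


CR = Cu/(Cu+Co) = 12.7434/(12.7434+7.8657) = 0.6183
z = 0.3011
Q* = 142.3626 + 0.3011 * 34.7276 = 152.8191

152.8191 units


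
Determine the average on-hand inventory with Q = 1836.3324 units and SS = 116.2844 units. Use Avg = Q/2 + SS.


Q/2 = 918.1662
Avg = 918.1662 + 116.2844 = 1034.4506

1034.4506 units


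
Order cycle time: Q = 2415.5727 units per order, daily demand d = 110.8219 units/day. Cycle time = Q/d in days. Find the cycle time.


Cycle = 2415.5727 / 110.8219 = 21.7969

21.7969 days


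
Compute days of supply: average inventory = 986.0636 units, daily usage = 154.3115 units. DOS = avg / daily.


DOS = 986.0636 / 154.3115 = 6.3901

6.3901 days


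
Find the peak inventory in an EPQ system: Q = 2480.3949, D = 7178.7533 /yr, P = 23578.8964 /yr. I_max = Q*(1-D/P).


D/P = 0.3045
1 - D/P = 0.6955
I_max = 2480.3949 * 0.6955 = 1725.2220

1725.2220 units


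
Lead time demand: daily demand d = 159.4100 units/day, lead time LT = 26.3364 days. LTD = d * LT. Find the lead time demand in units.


LTD = 159.4100 * 26.3364 = 4198.2855

4198.2855 units


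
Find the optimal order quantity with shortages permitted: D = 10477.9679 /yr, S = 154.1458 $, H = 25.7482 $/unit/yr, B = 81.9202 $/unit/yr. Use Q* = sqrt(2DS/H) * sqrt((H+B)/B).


sqrt(2DS/H) = 354.1979
sqrt((H+B)/B) = 1.1464
Q* = 354.1979 * 1.1464 = 406.0641

406.0641 units


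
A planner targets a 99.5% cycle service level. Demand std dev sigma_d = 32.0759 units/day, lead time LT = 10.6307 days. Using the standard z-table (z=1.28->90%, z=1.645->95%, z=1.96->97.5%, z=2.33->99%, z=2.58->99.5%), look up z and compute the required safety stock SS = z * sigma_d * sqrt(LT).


From the table, SL = 99.5% corresponds to z = 2.58
sqrt(LT) = sqrt(10.6307) = 3.2605
SS = 2.58 * 32.0759 * 3.2605 = 269.8233

269.8233 units


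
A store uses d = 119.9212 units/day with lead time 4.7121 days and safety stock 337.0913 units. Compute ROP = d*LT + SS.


d*LT = 119.9212 * 4.7121 = 565.0807
ROP = 565.0807 + 337.0913 = 902.1720

902.1720 units


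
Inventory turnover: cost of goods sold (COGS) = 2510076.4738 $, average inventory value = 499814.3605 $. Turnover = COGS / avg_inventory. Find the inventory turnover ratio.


Turnover = 2510076.4738 / 499814.3605 = 5.0220

5.0220


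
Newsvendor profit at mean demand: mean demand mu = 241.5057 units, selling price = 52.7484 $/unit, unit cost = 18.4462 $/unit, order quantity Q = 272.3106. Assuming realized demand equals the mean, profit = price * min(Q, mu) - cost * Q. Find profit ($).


Sales at mu = min(272.3106, 241.5057) = 241.5057
Revenue = 52.7484 * 241.5057 = 12739.0393
Total cost = 18.4462 * 272.3106 = 5023.0958
Profit = 12739.0393 - 5023.0958 = 7715.9435

7715.9435 $


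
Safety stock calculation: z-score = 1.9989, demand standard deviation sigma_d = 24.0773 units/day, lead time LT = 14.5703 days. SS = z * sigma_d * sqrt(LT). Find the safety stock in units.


sqrt(LT) = sqrt(14.5703) = 3.8171
SS = 1.9989 * 24.0773 * 3.8171 = 183.7101

183.7101 units


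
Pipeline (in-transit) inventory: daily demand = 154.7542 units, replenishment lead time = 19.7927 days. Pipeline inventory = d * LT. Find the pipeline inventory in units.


Pipeline = 154.7542 * 19.7927 = 3063.0035

3063.0035 units


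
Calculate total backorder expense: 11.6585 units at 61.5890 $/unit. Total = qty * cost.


Total = 11.6585 * 61.5890 = 718.0354

718.0354 $


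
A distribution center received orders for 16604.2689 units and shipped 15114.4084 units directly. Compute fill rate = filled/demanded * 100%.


FR = 15114.4084 / 16604.2689 * 100 = 91.0272

91.0272%


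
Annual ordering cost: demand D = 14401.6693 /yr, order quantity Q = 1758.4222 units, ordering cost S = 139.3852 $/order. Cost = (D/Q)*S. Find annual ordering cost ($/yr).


Number of orders = D/Q = 8.1901
Cost = 8.1901 * 139.3852 = 1141.5800

1141.5800 $/yr


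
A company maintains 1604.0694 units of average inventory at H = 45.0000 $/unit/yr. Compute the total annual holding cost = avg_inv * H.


Cost = 1604.0694 * 45.0000 = 72183.1230

72183.1230 $/yr


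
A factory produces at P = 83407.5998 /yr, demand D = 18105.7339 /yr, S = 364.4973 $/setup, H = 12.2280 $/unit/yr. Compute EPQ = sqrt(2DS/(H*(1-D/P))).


1 - D/P = 1 - 0.2171 = 0.7829
H*(1-D/P) = 9.5736
2DS = 13198982.2421
EPQ = sqrt(1378684.9906) = 1174.1742

1174.1742 units


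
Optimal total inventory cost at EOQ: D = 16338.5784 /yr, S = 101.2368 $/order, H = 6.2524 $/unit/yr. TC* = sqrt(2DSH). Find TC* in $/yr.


2*D*S*H = 20683756.9360
TC* = sqrt(20683756.9360) = 4547.9399

4547.9399 $/yr


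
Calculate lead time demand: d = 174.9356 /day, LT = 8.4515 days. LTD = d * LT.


LTD = 174.9356 * 8.4515 = 1478.4682

1478.4682 units


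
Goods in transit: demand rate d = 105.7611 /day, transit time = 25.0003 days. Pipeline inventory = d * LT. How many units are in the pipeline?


Pipeline = 105.7611 * 25.0003 = 2644.0592

2644.0592 units


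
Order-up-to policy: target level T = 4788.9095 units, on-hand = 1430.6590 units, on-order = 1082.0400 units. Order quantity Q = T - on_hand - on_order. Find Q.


Inventory position = OH + OO = 1430.6590 + 1082.0400 = 2512.6990
Q = 4788.9095 - 2512.6990 = 2276.2105

2276.2105 units


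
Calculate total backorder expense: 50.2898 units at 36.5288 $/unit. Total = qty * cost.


Total = 50.2898 * 36.5288 = 1837.0260

1837.0260 $


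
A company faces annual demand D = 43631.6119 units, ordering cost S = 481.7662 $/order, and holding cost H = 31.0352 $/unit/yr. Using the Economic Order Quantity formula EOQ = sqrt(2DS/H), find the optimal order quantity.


2*D*S = 2 * 43631.6119 * 481.7662 = 42040471.7299
2*D*S/H = 1354606.1160
EOQ = sqrt(1354606.1160) = 1163.8755

1163.8755 units


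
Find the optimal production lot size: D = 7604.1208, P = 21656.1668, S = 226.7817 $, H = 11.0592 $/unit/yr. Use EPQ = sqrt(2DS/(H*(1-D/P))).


1 - D/P = 1 - 0.3511 = 0.6489
H*(1-D/P) = 7.1760
2DS = 3448950.8841
EPQ = sqrt(480623.8550) = 693.2704

693.2704 units


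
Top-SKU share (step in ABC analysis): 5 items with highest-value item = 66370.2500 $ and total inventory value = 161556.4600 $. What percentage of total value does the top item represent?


Top item = 66370.2500
Total = 161556.4600
Percentage = 66370.2500 / 161556.4600 * 100 = 41.0818

41.0818%


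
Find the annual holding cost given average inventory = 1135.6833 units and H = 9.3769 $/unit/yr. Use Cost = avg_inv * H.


Cost = 1135.6833 * 9.3769 = 10649.1887

10649.1887 $/yr


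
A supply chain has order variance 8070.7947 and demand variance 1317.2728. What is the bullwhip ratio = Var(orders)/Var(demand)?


BW = 8070.7947 / 1317.2728 = 6.1269

6.1269


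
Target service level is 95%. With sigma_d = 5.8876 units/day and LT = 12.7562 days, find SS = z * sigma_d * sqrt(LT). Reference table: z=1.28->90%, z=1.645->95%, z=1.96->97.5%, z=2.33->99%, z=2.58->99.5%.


From the table, SL = 95% corresponds to z = 1.645
sqrt(LT) = sqrt(12.7562) = 3.5716
SS = 1.645 * 5.8876 * 3.5716 = 34.5911

34.5911 units


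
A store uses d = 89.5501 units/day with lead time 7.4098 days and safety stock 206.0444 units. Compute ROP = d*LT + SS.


d*LT = 89.5501 * 7.4098 = 663.5483
ROP = 663.5483 + 206.0444 = 869.5927

869.5927 units


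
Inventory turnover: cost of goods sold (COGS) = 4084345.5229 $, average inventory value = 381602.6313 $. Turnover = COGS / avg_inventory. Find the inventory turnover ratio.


Turnover = 4084345.5229 / 381602.6313 = 10.7031

10.7031


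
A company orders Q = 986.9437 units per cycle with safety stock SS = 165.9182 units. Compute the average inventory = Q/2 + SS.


Q/2 = 493.4719
Avg = 493.4719 + 165.9182 = 659.3900

659.3900 units


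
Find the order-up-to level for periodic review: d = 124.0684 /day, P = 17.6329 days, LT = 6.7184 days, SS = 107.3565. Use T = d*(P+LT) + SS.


P + LT = 24.3513
d*(P+LT) = 124.0684 * 24.3513 = 3021.2268
T = 3021.2268 + 107.3565 = 3128.5833

3128.5833 units


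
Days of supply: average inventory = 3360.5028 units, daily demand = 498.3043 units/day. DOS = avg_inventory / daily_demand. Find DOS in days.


DOS = 3360.5028 / 498.3043 = 6.7439

6.7439 days


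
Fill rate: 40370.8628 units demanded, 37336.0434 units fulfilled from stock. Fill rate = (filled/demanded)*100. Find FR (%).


FR = 37336.0434 / 40370.8628 * 100 = 92.4826

92.4826%


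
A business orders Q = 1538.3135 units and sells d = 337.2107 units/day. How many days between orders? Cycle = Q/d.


Cycle = 1538.3135 / 337.2107 = 4.5619

4.5619 days


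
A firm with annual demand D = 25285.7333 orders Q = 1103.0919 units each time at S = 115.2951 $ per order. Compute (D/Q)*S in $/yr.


Number of orders = D/Q = 22.9226
Cost = 22.9226 * 115.2951 = 2642.8633

2642.8633 $/yr


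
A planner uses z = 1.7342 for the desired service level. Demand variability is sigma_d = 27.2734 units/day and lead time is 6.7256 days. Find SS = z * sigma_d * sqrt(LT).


sqrt(LT) = sqrt(6.7256) = 2.5934
SS = 1.7342 * 27.2734 * 2.5934 = 122.6603

122.6603 units


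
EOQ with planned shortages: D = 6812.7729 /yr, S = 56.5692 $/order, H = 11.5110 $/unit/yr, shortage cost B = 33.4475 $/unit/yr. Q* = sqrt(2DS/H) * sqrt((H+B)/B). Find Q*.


sqrt(2DS/H) = 258.7679
sqrt((H+B)/B) = 1.1594
Q* = 258.7679 * 1.1594 = 300.0092

300.0092 units


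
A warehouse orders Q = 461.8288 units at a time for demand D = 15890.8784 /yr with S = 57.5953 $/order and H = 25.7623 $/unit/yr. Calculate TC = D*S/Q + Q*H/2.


Ordering cost = D*S/Q = 1981.7731
Holding cost = Q*H/2 = 5948.8860
TC = 1981.7731 + 5948.8860 = 7930.6592

7930.6592 $/yr


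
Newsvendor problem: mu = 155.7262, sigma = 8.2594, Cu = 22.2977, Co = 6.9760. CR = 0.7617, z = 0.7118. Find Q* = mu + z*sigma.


CR = Cu/(Cu+Co) = 22.2977/(22.2977+6.9760) = 0.7617
z = 0.7118
Q* = 155.7262 + 0.7118 * 8.2594 = 161.6052

161.6052 units


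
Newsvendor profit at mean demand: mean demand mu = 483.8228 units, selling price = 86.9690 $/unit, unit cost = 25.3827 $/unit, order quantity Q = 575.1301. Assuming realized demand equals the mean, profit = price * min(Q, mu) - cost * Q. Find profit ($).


Sales at mu = min(575.1301, 483.8228) = 483.8228
Revenue = 86.9690 * 483.8228 = 42077.5851
Total cost = 25.3827 * 575.1301 = 14598.3548
Profit = 42077.5851 - 14598.3548 = 27479.2303

27479.2303 $
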